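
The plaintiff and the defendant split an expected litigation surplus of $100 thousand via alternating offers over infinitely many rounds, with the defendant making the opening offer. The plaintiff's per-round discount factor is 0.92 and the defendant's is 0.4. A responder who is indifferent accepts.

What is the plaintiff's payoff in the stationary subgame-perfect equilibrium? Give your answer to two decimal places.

87.34

When the defendant proposes, the plaintiff accepts any offer worth at least 0.92 times what the plaintiff would get by proposing next round; and vice versa.
This gives x = 100 − 0.92y and y = 100 − 0.4x, where x and y are each side's share when it proposes.
Hence (1 − 0.92·0.4)x = 100(1 − 0.92), i.e. 0.632·x = 8.
x ≈ 12.6582; the plaintiff's share is 100 − x ≈ 87.3418.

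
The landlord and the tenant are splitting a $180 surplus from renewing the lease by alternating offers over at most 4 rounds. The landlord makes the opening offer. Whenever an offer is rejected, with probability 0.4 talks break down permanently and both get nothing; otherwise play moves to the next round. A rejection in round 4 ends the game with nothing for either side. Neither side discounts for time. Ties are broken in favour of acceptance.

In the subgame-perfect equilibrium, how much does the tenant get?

82.08

By backward induction:
Round 4 (the tenant proposes): rejection yields 0 for the landlord; the tenant offers 0 and keeps 180.
Round 3 (the landlord proposes): rejecting gives the tenant an expected 0.6 × 180 = 108. The landlord offers 108 and keeps 180 − 108 = 72.
Round 2 (the tenant proposes): rejecting gives the landlord an expected 0.6 × 72 = 43.2; the tenant offers that and keeps 136.8.
Round 1 (the landlord proposes): rejecting gives the tenant an expected 0.6 × 136.8 = 82.08; the landlord offers that and keeps 97.92.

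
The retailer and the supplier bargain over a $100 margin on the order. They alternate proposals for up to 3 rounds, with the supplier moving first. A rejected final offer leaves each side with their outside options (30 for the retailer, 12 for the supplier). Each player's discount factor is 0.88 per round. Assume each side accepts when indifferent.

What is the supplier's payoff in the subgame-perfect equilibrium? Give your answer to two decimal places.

66.21

Round 3 (the supplier proposes): the retailer gets 30 if talks fail, so the supplier offers 30 and keeps 70.
Round 2 (the retailer proposes): the supplier can get 70 next round, worth 0.88 × 70 = 61.6 now; the retailer offers that and keeps 38.4.
Round 1 (the supplier proposes): the retailer can get 38.4 next round, worth 0.88 × 38.4 = 33.792 now, so the supplier offers 33.792, keeping 66.208.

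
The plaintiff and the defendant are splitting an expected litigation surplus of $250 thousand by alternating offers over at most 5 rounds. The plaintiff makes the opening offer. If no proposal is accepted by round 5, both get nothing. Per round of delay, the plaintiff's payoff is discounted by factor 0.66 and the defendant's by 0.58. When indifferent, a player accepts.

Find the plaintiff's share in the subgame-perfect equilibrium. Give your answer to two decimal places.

181.83

Round 5 (the plaintiff proposes): rejection yields 0 for the defendant; the plaintiff offers 0 and keeps 250.
Round 4 (the defendant proposes): the plaintiff can get 250 next round, worth 0.66 × 250 = 165 now. The defendant offers 165 and keeps 250 − 165 = 85.
Round 3 (the plaintiff proposes): the defendant can get 85 next round, worth 0.58 × 85 = 49.3 now. The plaintiff offers 49.3 and keeps 250 − 49.3 = 200.7.
Round 2 (the defendant proposes): the plaintiff can get 200.7 next round, worth 0.66 × 200.7 = 132.462 now, so the defendant offers 132.462, keeping 117.538.
Round 1 (the plaintiff proposes): the defendant can get 117.538 next round, worth 0.58 × 117.538 = 68.17204 now; the plaintiff offers that and keeps 181.82796.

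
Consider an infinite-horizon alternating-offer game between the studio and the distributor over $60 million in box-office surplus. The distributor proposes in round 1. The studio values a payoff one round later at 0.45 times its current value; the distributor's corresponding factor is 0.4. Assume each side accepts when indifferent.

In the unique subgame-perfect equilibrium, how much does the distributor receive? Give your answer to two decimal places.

40.24

Let x be the distributor's share when the distributor proposes and y be the studio's share when the studio proposes.
The studio accepts iff offered ≥ 0.45·y, so x = 60 − 0.45y. Symmetrically y = 60 − 0.4x.
Substituting: x = 60 − 0.45(60 − 0.4x), giving x(1 − 0.4·0.45) = 60(1 − 0.45).
So x = 60 × 0.55 / 0.82 ≈ 40.2439, and the studio receives 60 − x ≈ 19.7561.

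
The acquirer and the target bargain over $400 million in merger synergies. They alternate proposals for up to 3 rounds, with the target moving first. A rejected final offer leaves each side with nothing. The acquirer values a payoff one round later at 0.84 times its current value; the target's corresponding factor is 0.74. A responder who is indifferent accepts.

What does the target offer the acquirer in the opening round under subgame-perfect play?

Round 3 (the target proposes): the acquirer will accept anything ≥ 0, so the target offers 0 and keeps 400.
Round 2 (the acquirer proposes): the target can get 400 next round, worth 0.74 × 400 = 296 now; the acquirer offers that and keeps 104.
Round 1 (the target proposes): the acquirer can get 104 next round, worth 0.84 × 104 = 87.36 now, so the target offers 87.36, keeping 312.64.

87.36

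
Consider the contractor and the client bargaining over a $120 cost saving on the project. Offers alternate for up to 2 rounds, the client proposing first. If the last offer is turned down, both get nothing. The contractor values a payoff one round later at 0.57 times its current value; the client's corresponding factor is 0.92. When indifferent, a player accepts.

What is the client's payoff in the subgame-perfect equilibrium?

Solve by backward induction from round 2.
Round 2 (the contractor proposes): rejection yields 0 for the client; the contractor offers 0 and keeps 120.
Round 1 (the client proposes): the contractor can get 120 next round, worth 0.57 × 120 = 68.4 now, so the client offers 68.4, keeping 51.6.

51.6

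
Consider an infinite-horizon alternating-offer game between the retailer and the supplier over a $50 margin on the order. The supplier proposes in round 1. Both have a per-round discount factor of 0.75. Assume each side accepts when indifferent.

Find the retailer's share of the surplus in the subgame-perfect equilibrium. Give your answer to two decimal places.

21.43

When the supplier proposes, the retailer accepts any offer worth at least 0.75 times what the retailer would get by proposing next round; and vice versa.
This gives x = 50 − 0.75y and y = 50 − 0.75x, where x and y are each side's share when it proposes.
Hence (1 − 0.75·0.75)x = 50(1 − 0.75), i.e. 0.4375·x = 12.5.
x ≈ 28.5714; the retailer's share is 50 − x ≈ 21.4286.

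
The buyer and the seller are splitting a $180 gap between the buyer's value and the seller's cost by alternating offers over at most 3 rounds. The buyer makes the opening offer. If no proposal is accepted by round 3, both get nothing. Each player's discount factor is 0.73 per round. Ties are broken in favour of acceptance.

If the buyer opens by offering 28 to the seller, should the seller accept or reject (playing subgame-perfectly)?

Work out the seller's continuation value if the offer is rejected.
Round 3 (the buyer proposes): the seller will accept anything ≥ 0, so the buyer offers 0 and keeps 180.
Round 2 (the seller proposes): the buyer can get 180 next round, worth 0.73 × 180 = 131.4 now; the seller offers that and keeps 48.6.
So by rejecting in round 1, the seller gets 48.6 next round, worth 0.73 × 48.6 = 35.478 now.
Offer 28 < 35.478, so the seller rejects.

Reject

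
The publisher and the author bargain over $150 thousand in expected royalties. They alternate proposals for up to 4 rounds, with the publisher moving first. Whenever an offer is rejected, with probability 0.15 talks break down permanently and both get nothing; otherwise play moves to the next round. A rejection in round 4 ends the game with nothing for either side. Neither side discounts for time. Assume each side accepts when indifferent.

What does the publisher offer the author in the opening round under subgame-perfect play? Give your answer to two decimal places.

111.24

By backward induction:
Round 4 (the author proposes): the publisher will accept anything ≥ 0, so the author offers 0 and keeps 150.
Round 3 (the publisher proposes): rejecting gives the author an expected 0.85 × 150 = 127.5. The publisher offers 127.5 and keeps 150 − 127.5 = 22.5.
Round 2 (the author proposes): rejecting gives the publisher an expected 0.85 × 22.5 = 19.125, so the author offers 19.125, keeping 130.875.
Round 1 (the publisher proposes): rejecting gives the author an expected 0.85 × 130.875 = 111.24375. The publisher offers 111.24375 and keeps 150 − 111.24375 = 38.75625.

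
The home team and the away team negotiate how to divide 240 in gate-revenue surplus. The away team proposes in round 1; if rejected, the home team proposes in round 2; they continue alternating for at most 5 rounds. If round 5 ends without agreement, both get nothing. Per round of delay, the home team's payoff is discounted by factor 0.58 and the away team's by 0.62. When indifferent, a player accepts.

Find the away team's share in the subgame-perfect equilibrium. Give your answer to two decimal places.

168.08

Work backward from the last round.
Round 5 (the away team proposes): rejection yields 0 for the home team; the away team offers 0 and keeps 240.
Round 4 (the home team proposes): the away team can get 240 next round, worth 0.62 × 240 = 148.8 now; the home team offers that and keeps 91.2.
Round 3 (the away team proposes): the home team can get 91.2 next round, worth 0.58 × 91.2 = 52.896 now, so the away team offers 52.896, keeping 187.104.
Round 2 (the home team proposes): the away team can get 187.104 next round, worth 0.62 × 187.104 = 116.00448 now. The home team offers 116.00448 and keeps 240 − 116.00448 = 123.99552.
Round 1 (the away team proposes): the home team can get 123.99552 next round, worth 0.58 × 123.99552 = 71.9174016 now; the away team offers that and keeps 168.0825984.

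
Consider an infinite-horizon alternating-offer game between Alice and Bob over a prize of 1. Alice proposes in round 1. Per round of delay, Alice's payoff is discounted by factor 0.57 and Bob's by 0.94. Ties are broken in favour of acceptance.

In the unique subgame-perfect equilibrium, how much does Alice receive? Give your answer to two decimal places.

When Alice proposes, Bob accepts any offer worth at least 0.94 times what Bob would get by proposing next round; and vice versa.
This gives x = 1 − 0.94y and y = 1 − 0.57x, where x and y are each side's share when it proposes.
Hence (1 − 0.94·0.57)x = 1(1 − 0.94), i.e. 0.4642·x = 0.06.
x ≈ 0.1293; Bob's share is 1 − x ≈ 0.8707.

0.13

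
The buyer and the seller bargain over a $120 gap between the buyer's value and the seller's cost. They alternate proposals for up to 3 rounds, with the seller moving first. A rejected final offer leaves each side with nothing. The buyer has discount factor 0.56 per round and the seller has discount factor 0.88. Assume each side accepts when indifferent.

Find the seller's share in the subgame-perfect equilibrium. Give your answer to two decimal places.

111.94

Round 3 (the seller proposes): rejection yields 0 for the buyer; the seller offers 0 and keeps 120.
Round 2 (the buyer proposes): the seller can get 120 next round, worth 0.88 × 120 = 105.6 now, so the buyer offers 105.6, keeping 14.4.
Round 1 (the seller proposes): the buyer can get 14.4 next round, worth 0.56 × 14.4 = 8.064 now. The seller offers 8.064 and keeps 120 − 8.064 = 111.936.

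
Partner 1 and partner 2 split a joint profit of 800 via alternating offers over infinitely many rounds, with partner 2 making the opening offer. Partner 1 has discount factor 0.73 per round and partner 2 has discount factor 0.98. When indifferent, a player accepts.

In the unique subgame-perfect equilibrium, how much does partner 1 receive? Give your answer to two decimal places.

41.04

When partner 2 proposes, partner 1 accepts any offer worth at least 0.73 times what partner 1 would get by proposing next round; and vice versa.
This gives x = 800 − 0.73y and y = 800 − 0.98x, where x and y are each side's share when it proposes.
Hence (1 − 0.73·0.98)x = 800(1 − 0.73), i.e. 0.2846·x = 216.
x ≈ 758.9599; partner 1's share is 800 − x ≈ 41.0401.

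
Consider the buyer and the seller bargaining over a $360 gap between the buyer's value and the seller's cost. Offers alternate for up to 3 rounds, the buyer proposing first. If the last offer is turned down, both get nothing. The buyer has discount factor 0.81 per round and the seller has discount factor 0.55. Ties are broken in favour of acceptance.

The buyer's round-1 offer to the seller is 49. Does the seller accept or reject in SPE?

Work out the seller's continuation value if the offer is rejected.
Round 3 (the buyer proposes): rejection yields 0 for the seller; the buyer offers 0 and keeps 360.
Round 2 (the seller proposes): the buyer can get 360 next round, worth 0.81 × 360 = 291.6 now; the seller offers that and keeps 68.4.
So by rejecting in round 1, the seller gets 68.4 next round, worth 0.55 × 68.4 = 37.62 now.
Offer 49 ≥ 37.62, so the seller accepts.

Accept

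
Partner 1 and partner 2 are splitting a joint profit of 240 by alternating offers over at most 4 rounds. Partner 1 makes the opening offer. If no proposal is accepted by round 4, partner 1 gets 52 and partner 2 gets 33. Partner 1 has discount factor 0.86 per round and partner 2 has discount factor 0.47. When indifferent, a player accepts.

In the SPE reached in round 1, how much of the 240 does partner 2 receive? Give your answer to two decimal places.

51.51

Round 4 (partner 2 proposes): partner 1 gets 52 if talks fail, so partner 2 offers 52 and keeps 188.
Round 3 (partner 1 proposes): partner 2 can get 188 next round, worth 0.47 × 188 = 88.36 now, so partner 1 offers 88.36, keeping 151.64.
Round 2 (partner 2 proposes): partner 1 can get 151.64 next round, worth 0.86 × 151.64 = 130.4104 now. Partner 2 offers 130.4104 and keeps 240 − 130.4104 = 109.5896.
Round 1 (partner 1 proposes): partner 2 can get 109.5896 next round, worth 0.47 × 109.5896 = 51.507112 now; partner 1 offers that and keeps 188.492888.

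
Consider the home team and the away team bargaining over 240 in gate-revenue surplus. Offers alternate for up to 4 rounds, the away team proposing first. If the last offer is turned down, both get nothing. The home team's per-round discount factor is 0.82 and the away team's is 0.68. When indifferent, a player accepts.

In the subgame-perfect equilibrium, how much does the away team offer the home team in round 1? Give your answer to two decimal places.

172.71

Round 4 (the home team proposes): rejection yields 0 for the away team; the home team offers 0 and keeps 240.
Round 3 (the away team proposes): the home team can get 240 next round, worth 0.82 × 240 = 196.8 now; the away team offers that and keeps 43.2.
Round 2 (the home team proposes): the away team can get 43.2 next round, worth 0.68 × 43.2 = 29.376 now; the home team offers that and keeps 210.624.
Round 1 (the away team proposes): the home team can get 210.624 next round, worth 0.82 × 210.624 = 172.71168 now, so the away team offers 172.71168, keeping 67.28832.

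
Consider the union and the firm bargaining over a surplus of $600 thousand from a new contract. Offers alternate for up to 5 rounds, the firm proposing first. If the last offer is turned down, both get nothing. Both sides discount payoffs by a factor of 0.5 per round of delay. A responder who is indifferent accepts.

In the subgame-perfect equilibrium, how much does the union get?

Work backward from the last round.
Round 5 (the firm proposes): rejection yields 0 for the union; the firm offers 0 and keeps 600.
Round 4 (the union proposes): the firm can get 600 next round, worth 0.5 × 600 = 300 now. The union offers 300 and keeps 600 − 300 = 300.
Round 3 (the firm proposes): the union can get 300 next round, worth 0.5 × 300 = 150 now; the firm offers that and keeps 450.
Round 2 (the union proposes): the firm can get 450 next round, worth 0.5 × 450 = 225 now; the union offers that and keeps 375.
Round 1 (the firm proposes): the union can get 375 next round, worth 0.5 × 375 = 187.5 now; the firm offers that and keeps 412.5.

187.5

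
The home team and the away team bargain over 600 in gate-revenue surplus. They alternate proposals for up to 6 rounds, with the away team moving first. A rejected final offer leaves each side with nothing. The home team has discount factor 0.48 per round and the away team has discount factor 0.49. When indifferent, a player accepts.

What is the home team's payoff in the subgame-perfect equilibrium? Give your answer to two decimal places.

Round 6 (the home team proposes): the away team will accept anything ≥ 0, so the home team offers 0 and keeps 600.
Round 5 (the away team proposes): the home team can get 600 next round, worth 0.48 × 600 = 288 now, so the away team offers 288, keeping 312.
Round 4 (the home team proposes): the away team can get 312 next round, worth 0.49 × 312 = 152.88 now. The home team offers 152.88 and keeps 600 − 152.88 = 447.12.
Round 3 (the away team proposes): the home team can get 447.12 next round, worth 0.48 × 447.12 = 214.6176 now. The away team offers 214.6176 and keeps 600 − 214.6176 = 385.3824.
Round 2 (the home team proposes): the away team can get 385.3824 next round, worth 0.49 × 385.3824 = 188.837376 now, so the home team offers 188.837376, keeping 411.162624.
Round 1 (the away team proposes): the home team can get 411.162624 next round, worth 0.48 × 411.162624 = 197.35805952 now; the away team offers that and keeps 402.64194048.

197.36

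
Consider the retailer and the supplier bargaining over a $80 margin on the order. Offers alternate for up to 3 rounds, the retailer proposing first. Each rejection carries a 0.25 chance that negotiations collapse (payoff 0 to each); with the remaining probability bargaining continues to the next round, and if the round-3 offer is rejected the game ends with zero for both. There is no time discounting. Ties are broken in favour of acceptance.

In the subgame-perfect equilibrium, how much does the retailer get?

65

Round 3 (the retailer proposes): rejection yields 0 for the supplier; the retailer offers 0 and keeps 80.
Round 2 (the supplier proposes): rejecting gives the retailer an expected 0.75 × 80 = 60, so the supplier offers 60, keeping 20.
Round 1 (the retailer proposes): rejecting gives the supplier an expected 0.75 × 20 = 15. The retailer offers 15 and keeps 80 − 15 = 65.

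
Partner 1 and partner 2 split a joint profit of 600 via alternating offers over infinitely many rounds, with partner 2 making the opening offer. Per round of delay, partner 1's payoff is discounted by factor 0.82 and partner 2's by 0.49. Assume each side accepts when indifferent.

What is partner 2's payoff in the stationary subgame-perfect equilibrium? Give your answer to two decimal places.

When partner 2 proposes, partner 1 accepts any offer worth at least 0.82 times what partner 1 would get by proposing next round; and vice versa.
This gives x = 600 − 0.82y and y = 600 − 0.49x, where x and y are each side's share when it proposes.
Hence (1 − 0.82·0.49)x = 600(1 − 0.82), i.e. 0.5982·x = 108.
x ≈ 180.5416; partner 1's share is 600 − x ≈ 419.4584.

180.54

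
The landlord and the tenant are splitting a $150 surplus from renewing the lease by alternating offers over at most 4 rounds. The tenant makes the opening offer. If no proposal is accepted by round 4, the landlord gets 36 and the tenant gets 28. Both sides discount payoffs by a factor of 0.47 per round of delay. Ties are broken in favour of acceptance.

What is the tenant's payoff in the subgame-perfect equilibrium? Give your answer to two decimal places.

99.97

Round 4 (the landlord proposes): the tenant gets 28 if talks fail, so the landlord offers 28 and keeps 122.
Round 3 (the tenant proposes): the landlord can get 122 next round, worth 0.47 × 122 = 57.34 now, so the tenant offers 57.34, keeping 92.66.
Round 2 (the landlord proposes): the tenant can get 92.66 next round, worth 0.47 × 92.66 = 43.5502 now, so the landlord offers 43.5502, keeping 106.4498.
Round 1 (the tenant proposes): the landlord can get 106.4498 next round, worth 0.47 × 106.4498 = 50.031406 now. The tenant offers 50.031406 and keeps 150 − 50.031406 = 99.968594.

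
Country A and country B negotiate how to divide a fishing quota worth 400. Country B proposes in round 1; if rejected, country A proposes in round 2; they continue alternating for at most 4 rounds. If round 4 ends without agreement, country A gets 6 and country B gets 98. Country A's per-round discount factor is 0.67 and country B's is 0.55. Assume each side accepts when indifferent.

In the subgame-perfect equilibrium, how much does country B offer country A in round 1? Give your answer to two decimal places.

By backward induction:
Round 4 (country A proposes): country B gets 98 if talks fail, so country A offers 98 and keeps 302.
Round 3 (country B proposes): country A can get 302 next round, worth 0.67 × 302 = 202.34 now, so country B offers 202.34, keeping 197.66.
Round 2 (country A proposes): country B can get 197.66 next round, worth 0.55 × 197.66 = 108.713 now, so country A offers 108.713, keeping 291.287.
Round 1 (country B proposes): country A can get 291.287 next round, worth 0.67 × 291.287 = 195.16229 now, so country B offers 195.16229, keeping 204.83771.

195.16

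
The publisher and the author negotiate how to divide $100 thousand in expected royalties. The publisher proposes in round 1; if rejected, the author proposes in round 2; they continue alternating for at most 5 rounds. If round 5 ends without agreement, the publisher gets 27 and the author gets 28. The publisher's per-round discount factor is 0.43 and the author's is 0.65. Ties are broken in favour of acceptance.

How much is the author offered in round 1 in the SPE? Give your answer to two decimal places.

49.59

Round 5 (the publisher proposes): the author gets 28 if talks fail, so the publisher offers 28 and keeps 72.
Round 4 (the author proposes): the publisher can get 72 next round, worth 0.43 × 72 = 30.96 now; the author offers that and keeps 69.04.
Round 3 (the publisher proposes): the author can get 69.04 next round, worth 0.65 × 69.04 = 44.876 now, so the publisher offers 44.876, keeping 55.124.
Round 2 (the author proposes): the publisher can get 55.124 next round, worth 0.43 × 55.124 = 23.70332 now. The author offers 23.70332 and keeps 100 − 23.70332 = 76.29668.
Round 1 (the publisher proposes): the author can get 76.29668 next round, worth 0.65 × 76.29668 = 49.592842 now, so the publisher offers 49.592842, keeping 50.407158.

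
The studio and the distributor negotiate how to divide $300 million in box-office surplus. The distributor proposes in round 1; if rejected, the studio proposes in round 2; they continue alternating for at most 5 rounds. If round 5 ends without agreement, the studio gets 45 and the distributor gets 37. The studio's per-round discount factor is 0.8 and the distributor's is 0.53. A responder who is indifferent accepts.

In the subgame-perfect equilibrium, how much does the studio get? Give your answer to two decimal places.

168.72

Round 5 (the distributor proposes): the studio gets 45 if talks fail, so the distributor offers 45 and keeps 255.
Round 4 (the studio proposes): the distributor can get 255 next round, worth 0.53 × 255 = 135.15 now; the studio offers that and keeps 164.85.
Round 3 (the distributor proposes): the studio can get 164.85 next round, worth 0.8 × 164.85 = 131.88 now; the distributor offers that and keeps 168.12.
Round 2 (the studio proposes): the distributor can get 168.12 next round, worth 0.53 × 168.12 = 89.1036 now, so the studio offers 89.1036, keeping 210.8964.
Round 1 (the distributor proposes): the studio can get 210.8964 next round, worth 0.8 × 210.8964 = 168.71712 now. The distributor offers 168.71712 and keeps 300 − 168.71712 = 131.28288.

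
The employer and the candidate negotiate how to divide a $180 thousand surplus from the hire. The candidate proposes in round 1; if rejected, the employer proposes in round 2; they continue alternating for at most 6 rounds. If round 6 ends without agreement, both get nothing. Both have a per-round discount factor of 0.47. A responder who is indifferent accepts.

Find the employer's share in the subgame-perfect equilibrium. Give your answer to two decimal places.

Round 6 (the employer proposes): the candidate will accept anything ≥ 0, so the employer offers 0 and keeps 180.
Round 5 (the candidate proposes): the employer can get 180 next round, worth 0.47 × 180 = 84.6 now. The candidate offers 84.6 and keeps 180 − 84.6 = 95.4.
Round 4 (the employer proposes): the candidate can get 95.4 next round, worth 0.47 × 95.4 = 44.838 now. The employer offers 44.838 and keeps 180 − 44.838 = 135.162.
Round 3 (the candidate proposes): the employer can get 135.162 next round, worth 0.47 × 135.162 = 63.52614 now, so the candidate offers 63.52614, keeping 116.47386.
Round 2 (the employer proposes): the candidate can get 116.47386 next round, worth 0.47 × 116.47386 = 54.7427142 now, so the employer offers 54.7427142, keeping 125.2572858.
Round 1 (the candidate proposes): the employer can get 125.2572858 next round, worth 0.47 × 125.2572858 = 58.870924326 now. The candidate offers 58.870924326 and keeps 180 − 58.870924326 = 121.129075674.

58.87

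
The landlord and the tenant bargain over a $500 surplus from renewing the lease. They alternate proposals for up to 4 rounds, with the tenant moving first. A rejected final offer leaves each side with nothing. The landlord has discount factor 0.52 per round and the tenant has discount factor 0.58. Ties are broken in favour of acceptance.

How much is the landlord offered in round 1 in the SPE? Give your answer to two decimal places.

Round 4 (the landlord proposes): rejection yields 0 for the tenant; the landlord offers 0 and keeps 500.
Round 3 (the tenant proposes): the landlord can get 500 next round, worth 0.52 × 500 = 260 now, so the tenant offers 260, keeping 240.
Round 2 (the landlord proposes): the tenant can get 240 next round, worth 0.58 × 240 = 139.2 now. The landlord offers 139.2 and keeps 500 − 139.2 = 360.8.
Round 1 (the tenant proposes): the landlord can get 360.8 next round, worth 0.52 × 360.8 = 187.616 now. The tenant offers 187.616 and keeps 500 − 187.616 = 312.384.

187.62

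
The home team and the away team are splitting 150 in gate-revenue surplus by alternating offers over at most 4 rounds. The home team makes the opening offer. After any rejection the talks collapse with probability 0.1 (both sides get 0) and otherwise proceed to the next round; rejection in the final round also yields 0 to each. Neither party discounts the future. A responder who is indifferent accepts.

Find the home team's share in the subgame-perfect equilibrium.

By backward induction:
Round 4 (the away team proposes): the home team will accept anything ≥ 0, so the away team offers 0 and keeps 150.
Round 3 (the home team proposes): rejecting gives the away team an expected 0.9 × 150 = 135, so the home team offers 135, keeping 15.
Round 2 (the away team proposes): rejecting gives the home team an expected 0.9 × 15 = 13.5, so the away team offers 13.5, keeping 136.5.
Round 1 (the home team proposes): rejecting gives the away team an expected 0.9 × 136.5 = 122.85. The home team offers 122.85 and keeps 150 − 122.85 = 27.15.

27.15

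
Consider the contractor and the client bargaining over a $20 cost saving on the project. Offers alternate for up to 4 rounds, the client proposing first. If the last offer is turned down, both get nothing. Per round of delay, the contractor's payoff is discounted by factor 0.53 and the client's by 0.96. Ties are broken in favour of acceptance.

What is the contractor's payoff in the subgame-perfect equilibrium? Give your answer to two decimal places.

5.82

Round 4 (the contractor proposes): the client will accept anything ≥ 0, so the contractor offers 0 and keeps 20.
Round 3 (the client proposes): the contractor can get 20 next round, worth 0.53 × 20 = 10.6 now. The client offers 10.6 and keeps 20 − 10.6 = 9.4.
Round 2 (the contractor proposes): the client can get 9.4 next round, worth 0.96 × 9.4 = 9.024 now; the contractor offers that and keeps 10.976.
Round 1 (the client proposes): the contractor can get 10.976 next round, worth 0.53 × 10.976 = 5.81728 now; the client offers that and keeps 14.18272.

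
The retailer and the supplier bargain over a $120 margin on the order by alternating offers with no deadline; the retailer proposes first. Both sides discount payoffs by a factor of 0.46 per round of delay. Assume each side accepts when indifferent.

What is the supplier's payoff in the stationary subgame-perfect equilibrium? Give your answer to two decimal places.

In a stationary SPE each proposer offers the other exactly their discounted continuation value.
If the retailer keeps x when proposing and the supplier keeps y when proposing, then x = 120 − 0.46y and y = 120 − 0.46x.
Solving: x = 120(1 − 0.46) / (1 − 0.46·0.46) = 64.8 / 0.7884 ≈ 82.1918.
The supplier gets 120 − 82.1918 ≈ 37.8082.

37.81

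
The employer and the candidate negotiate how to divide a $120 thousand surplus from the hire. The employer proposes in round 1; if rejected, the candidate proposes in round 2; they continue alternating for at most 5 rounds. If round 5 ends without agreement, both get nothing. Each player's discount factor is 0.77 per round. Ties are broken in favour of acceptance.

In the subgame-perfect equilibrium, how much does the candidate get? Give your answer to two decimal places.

33.85

Round 5 (the employer proposes): rejection yields 0 for the candidate; the employer offers 0 and keeps 120.
Round 4 (the candidate proposes): the employer can get 120 next round, worth 0.77 × 120 = 92.4 now; the candidate offers that and keeps 27.6.
Round 3 (the employer proposes): the candidate can get 27.6 next round, worth 0.77 × 27.6 = 21.252 now, so the employer offers 21.252, keeping 98.748.
Round 2 (the candidate proposes): the employer can get 98.748 next round, worth 0.77 × 98.748 = 76.03596 now. The candidate offers 76.03596 and keeps 120 − 76.03596 = 43.96404.
Round 1 (the employer proposes): the candidate can get 43.96404 next round, worth 0.77 × 43.96404 = 33.8523108 now. The employer offers 33.8523108 and keeps 120 − 33.8523108 = 86.1476892.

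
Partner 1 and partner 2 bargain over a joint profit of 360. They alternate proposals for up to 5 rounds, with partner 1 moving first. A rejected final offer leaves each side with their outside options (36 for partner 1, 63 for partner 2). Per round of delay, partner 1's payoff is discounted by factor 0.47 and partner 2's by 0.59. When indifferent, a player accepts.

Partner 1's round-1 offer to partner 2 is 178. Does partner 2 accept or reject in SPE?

Accept

Round 5 (partner 1 proposes): partner 2 gets 63 if talks fail, so partner 1 offers 63 and keeps 297.
Round 4 (partner 2 proposes): partner 1 can get 297 next round, worth 0.47 × 297 = 139.59 now. Partner 2 offers 139.59 and keeps 360 − 139.59 = 220.41.
Round 3 (partner 1 proposes): partner 2 can get 220.41 next round, worth 0.59 × 220.41 = 130.0419 now. Partner 1 offers 130.0419 and keeps 360 − 130.0419 = 229.9581.
Round 2 (partner 2 proposes): partner 1 can get 229.9581 next round, worth 0.47 × 229.9581 = 108.080307 now. Partner 2 offers 108.080307 and keeps 360 − 108.080307 = 251.919693.
So by rejecting in round 1, partner 2 gets 251.919693 next round, worth 0.59 × 251.919693 = 148.63261887 now.
Offer 178 ≥ 148.63261887, so partner 2 accepts.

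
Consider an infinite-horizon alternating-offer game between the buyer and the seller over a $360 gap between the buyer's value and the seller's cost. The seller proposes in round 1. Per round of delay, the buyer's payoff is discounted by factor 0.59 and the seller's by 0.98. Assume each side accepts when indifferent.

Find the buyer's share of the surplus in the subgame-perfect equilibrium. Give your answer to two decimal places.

When the seller proposes, the buyer accepts any offer worth at least 0.59 times what the buyer would get by proposing next round; and vice versa.
This gives x = 360 − 0.59y and y = 360 − 0.98x, where x and y are each side's share when it proposes.
Hence (1 − 0.59·0.98)x = 360(1 − 0.59), i.e. 0.4218·x = 147.6.
x ≈ 349.9289; the buyer's share is 360 − x ≈ 10.0711.

10.07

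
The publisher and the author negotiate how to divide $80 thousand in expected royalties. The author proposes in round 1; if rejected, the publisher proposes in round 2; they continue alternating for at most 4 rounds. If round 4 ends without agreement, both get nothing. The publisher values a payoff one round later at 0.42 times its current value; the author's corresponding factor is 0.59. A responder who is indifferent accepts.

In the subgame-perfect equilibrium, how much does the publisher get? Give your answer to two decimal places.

22.10

Work backward from the last round.
Round 4 (the publisher proposes): rejection yields 0 for the author; the publisher offers 0 and keeps 80.
Round 3 (the author proposes): the publisher can get 80 next round, worth 0.42 × 80 = 33.6 now. The author offers 33.6 and keeps 80 − 33.6 = 46.4.
Round 2 (the publisher proposes): the author can get 46.4 next round, worth 0.59 × 46.4 = 27.376 now. The publisher offers 27.376 and keeps 80 − 27.376 = 52.624.
Round 1 (the author proposes): the publisher can get 52.624 next round, worth 0.42 × 52.624 = 22.10208 now. The author offers 22.10208 and keeps 80 − 22.10208 = 57.89792.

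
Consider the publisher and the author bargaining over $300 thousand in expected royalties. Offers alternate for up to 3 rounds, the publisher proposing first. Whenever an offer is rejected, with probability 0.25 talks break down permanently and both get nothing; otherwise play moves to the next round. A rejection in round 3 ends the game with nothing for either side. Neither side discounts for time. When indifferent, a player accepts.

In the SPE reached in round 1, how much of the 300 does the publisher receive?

By backward induction:
Round 3 (the publisher proposes): rejection yields 0 for the author; the publisher offers 0 and keeps 300.
Round 2 (the author proposes): rejecting gives the publisher an expected 0.75 × 300 = 225; the author offers that and keeps 75.
Round 1 (the publisher proposes): rejecting gives the author an expected 0.75 × 75 = 56.25, so the publisher offers 56.25, keeping 243.75.

243.75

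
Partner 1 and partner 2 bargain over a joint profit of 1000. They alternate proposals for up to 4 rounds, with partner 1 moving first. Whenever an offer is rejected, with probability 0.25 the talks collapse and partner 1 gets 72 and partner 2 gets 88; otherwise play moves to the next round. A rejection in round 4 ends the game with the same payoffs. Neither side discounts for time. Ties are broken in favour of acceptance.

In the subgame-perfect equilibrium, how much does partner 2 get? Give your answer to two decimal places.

599.88

By backward induction:
Round 4 (partner 2 proposes): partner 1 gets 72 if talks fail, so partner 2 offers 72 and keeps 928.
Round 3 (partner 1 proposes): rejecting gives partner 2 an expected 0.75 × 928 + 0.25 × 88 = 718. Partner 1 offers 718 and keeps 1000 − 718 = 282.
Round 2 (partner 2 proposes): rejecting gives partner 1 an expected 0.75 × 282 + 0.25 × 72 = 229.5, so partner 2 offers 229.5, keeping 770.5.
Round 1 (partner 1 proposes): rejecting gives partner 2 an expected 0.75 × 770.5 + 0.25 × 88 = 599.875, so partner 1 offers 599.875, keeping 400.125.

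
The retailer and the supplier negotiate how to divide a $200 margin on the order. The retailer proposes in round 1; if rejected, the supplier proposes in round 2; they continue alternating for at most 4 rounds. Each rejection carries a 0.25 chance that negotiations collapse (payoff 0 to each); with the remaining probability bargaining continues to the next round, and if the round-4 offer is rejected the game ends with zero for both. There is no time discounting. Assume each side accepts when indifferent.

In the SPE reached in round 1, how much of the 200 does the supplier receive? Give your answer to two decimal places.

Round 4 (the supplier proposes): rejection yields 0 for the retailer; the supplier offers 0 and keeps 200.
Round 3 (the retailer proposes): rejecting gives the supplier an expected 0.75 × 200 = 150. The retailer offers 150 and keeps 200 − 150 = 50.
Round 2 (the supplier proposes): rejecting gives the retailer an expected 0.75 × 50 = 37.5. The supplier offers 37.5 and keeps 200 − 37.5 = 162.5.
Round 1 (the retailer proposes): rejecting gives the supplier an expected 0.75 × 162.5 = 121.875; the retailer offers that and keeps 78.125.

121.88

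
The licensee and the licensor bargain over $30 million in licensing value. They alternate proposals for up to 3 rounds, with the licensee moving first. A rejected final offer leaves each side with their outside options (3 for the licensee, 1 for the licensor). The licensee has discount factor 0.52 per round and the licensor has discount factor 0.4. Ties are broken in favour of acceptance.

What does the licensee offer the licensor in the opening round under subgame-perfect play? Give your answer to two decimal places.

By backward induction:
Round 3 (the licensee proposes): the licensor gets 1 if talks fail, so the licensee offers 1 and keeps 29.
Round 2 (the licensor proposes): the licensee can get 29 next round, worth 0.52 × 29 = 15.08 now, so the licensor offers 15.08, keeping 14.92.
Round 1 (the licensee proposes): the licensor can get 14.92 next round, worth 0.4 × 14.92 = 5.968 now. The licensee offers 5.968 and keeps 30 − 5.968 = 24.032.

5.97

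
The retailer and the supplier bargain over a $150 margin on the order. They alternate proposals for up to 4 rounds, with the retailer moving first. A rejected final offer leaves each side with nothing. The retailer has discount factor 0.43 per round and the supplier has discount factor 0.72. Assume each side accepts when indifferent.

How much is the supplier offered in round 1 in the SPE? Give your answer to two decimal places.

Round 4 (the supplier proposes): rejection yields 0 for the retailer; the supplier offers 0 and keeps 150.
Round 3 (the retailer proposes): the supplier can get 150 next round, worth 0.72 × 150 = 108 now, so the retailer offers 108, keeping 42.
Round 2 (the supplier proposes): the retailer can get 42 next round, worth 0.43 × 42 = 18.06 now; the supplier offers that and keeps 131.94.
Round 1 (the retailer proposes): the supplier can get 131.94 next round, worth 0.72 × 131.94 = 94.9968 now. The retailer offers 94.9968 and keeps 150 − 94.9968 = 55.0032.

95.00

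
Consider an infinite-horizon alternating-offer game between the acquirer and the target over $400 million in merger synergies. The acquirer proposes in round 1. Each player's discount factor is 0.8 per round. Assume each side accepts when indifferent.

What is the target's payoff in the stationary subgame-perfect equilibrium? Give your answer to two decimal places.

177.78

When the acquirer proposes, the target accepts any offer worth at least 0.8 times what the target would get by proposing next round; and vice versa.
This gives x = 400 − 0.8y and y = 400 − 0.8x, where x and y are each side's share when it proposes.
Hence (1 − 0.8·0.8)x = 400(1 − 0.8), i.e. 0.36·x = 80.
x ≈ 222.2222; the target's share is 400 − x ≈ 177.7778.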